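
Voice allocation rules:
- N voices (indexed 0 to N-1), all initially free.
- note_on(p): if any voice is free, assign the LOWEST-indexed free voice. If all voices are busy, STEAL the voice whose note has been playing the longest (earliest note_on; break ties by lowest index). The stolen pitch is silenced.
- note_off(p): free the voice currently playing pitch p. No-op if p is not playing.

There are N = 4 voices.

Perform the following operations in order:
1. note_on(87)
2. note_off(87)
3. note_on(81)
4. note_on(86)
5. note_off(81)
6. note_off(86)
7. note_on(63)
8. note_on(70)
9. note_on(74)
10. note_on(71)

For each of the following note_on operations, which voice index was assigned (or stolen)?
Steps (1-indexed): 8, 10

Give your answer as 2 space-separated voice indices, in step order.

Answer: 1 3

Derivation:
Op 1: note_on(87): voice 0 is free -> assigned | voices=[87 - - -]
Op 2: note_off(87): free voice 0 | voices=[- - - -]
Op 3: note_on(81): voice 0 is free -> assigned | voices=[81 - - -]
Op 4: note_on(86): voice 1 is free -> assigned | voices=[81 86 - -]
Op 5: note_off(81): free voice 0 | voices=[- 86 - -]
Op 6: note_off(86): free voice 1 | voices=[- - - -]
Op 7: note_on(63): voice 0 is free -> assigned | voices=[63 - - -]
Op 8: note_on(70): voice 1 is free -> assigned | voices=[63 70 - -]
Op 9: note_on(74): voice 2 is free -> assigned | voices=[63 70 74 -]
Op 10: note_on(71): voice 3 is free -> assigned | voices=[63 70 74 71]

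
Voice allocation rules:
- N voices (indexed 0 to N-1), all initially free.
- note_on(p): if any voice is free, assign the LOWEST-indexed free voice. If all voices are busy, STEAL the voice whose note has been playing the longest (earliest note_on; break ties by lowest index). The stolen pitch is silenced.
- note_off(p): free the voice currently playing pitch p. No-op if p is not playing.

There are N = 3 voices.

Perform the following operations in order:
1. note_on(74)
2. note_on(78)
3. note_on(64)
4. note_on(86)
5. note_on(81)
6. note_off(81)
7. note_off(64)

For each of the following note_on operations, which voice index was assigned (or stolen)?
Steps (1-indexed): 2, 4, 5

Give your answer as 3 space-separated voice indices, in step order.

Answer: 1 0 1

Derivation:
Op 1: note_on(74): voice 0 is free -> assigned | voices=[74 - -]
Op 2: note_on(78): voice 1 is free -> assigned | voices=[74 78 -]
Op 3: note_on(64): voice 2 is free -> assigned | voices=[74 78 64]
Op 4: note_on(86): all voices busy, STEAL voice 0 (pitch 74, oldest) -> assign | voices=[86 78 64]
Op 5: note_on(81): all voices busy, STEAL voice 1 (pitch 78, oldest) -> assign | voices=[86 81 64]
Op 6: note_off(81): free voice 1 | voices=[86 - 64]
Op 7: note_off(64): free voice 2 | voices=[86 - -]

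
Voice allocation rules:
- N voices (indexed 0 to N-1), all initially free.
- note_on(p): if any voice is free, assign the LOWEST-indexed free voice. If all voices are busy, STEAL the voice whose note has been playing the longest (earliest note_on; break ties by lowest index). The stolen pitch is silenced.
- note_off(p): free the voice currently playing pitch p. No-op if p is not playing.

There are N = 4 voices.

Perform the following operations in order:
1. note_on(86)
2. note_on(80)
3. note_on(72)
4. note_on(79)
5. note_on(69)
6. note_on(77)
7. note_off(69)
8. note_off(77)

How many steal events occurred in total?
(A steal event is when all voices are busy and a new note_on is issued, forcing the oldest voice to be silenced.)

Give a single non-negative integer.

Op 1: note_on(86): voice 0 is free -> assigned | voices=[86 - - -]
Op 2: note_on(80): voice 1 is free -> assigned | voices=[86 80 - -]
Op 3: note_on(72): voice 2 is free -> assigned | voices=[86 80 72 -]
Op 4: note_on(79): voice 3 is free -> assigned | voices=[86 80 72 79]
Op 5: note_on(69): all voices busy, STEAL voice 0 (pitch 86, oldest) -> assign | voices=[69 80 72 79]
Op 6: note_on(77): all voices busy, STEAL voice 1 (pitch 80, oldest) -> assign | voices=[69 77 72 79]
Op 7: note_off(69): free voice 0 | voices=[- 77 72 79]
Op 8: note_off(77): free voice 1 | voices=[- - 72 79]

Answer: 2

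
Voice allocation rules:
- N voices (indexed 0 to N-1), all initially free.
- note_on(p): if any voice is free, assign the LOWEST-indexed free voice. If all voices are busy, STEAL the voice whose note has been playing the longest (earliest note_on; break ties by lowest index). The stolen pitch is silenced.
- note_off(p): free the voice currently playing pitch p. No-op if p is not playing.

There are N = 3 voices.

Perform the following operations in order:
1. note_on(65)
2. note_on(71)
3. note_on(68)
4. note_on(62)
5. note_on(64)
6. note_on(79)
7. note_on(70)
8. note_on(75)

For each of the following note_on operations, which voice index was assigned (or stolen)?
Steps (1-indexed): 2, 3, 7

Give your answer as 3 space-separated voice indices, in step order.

Op 1: note_on(65): voice 0 is free -> assigned | voices=[65 - -]
Op 2: note_on(71): voice 1 is free -> assigned | voices=[65 71 -]
Op 3: note_on(68): voice 2 is free -> assigned | voices=[65 71 68]
Op 4: note_on(62): all voices busy, STEAL voice 0 (pitch 65, oldest) -> assign | voices=[62 71 68]
Op 5: note_on(64): all voices busy, STEAL voice 1 (pitch 71, oldest) -> assign | voices=[62 64 68]
Op 6: note_on(79): all voices busy, STEAL voice 2 (pitch 68, oldest) -> assign | voices=[62 64 79]
Op 7: note_on(70): all voices busy, STEAL voice 0 (pitch 62, oldest) -> assign | voices=[70 64 79]
Op 8: note_on(75): all voices busy, STEAL voice 1 (pitch 64, oldest) -> assign | voices=[70 75 79]

Answer: 1 2 0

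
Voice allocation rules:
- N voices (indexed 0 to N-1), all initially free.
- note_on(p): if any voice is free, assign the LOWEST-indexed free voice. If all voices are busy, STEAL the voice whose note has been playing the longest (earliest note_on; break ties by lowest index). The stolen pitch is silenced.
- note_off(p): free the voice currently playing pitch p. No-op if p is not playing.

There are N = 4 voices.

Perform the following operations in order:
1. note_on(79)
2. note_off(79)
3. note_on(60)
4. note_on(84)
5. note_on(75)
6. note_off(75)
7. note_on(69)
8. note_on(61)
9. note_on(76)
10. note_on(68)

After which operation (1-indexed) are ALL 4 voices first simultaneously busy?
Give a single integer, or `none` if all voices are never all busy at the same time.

Op 1: note_on(79): voice 0 is free -> assigned | voices=[79 - - -]
Op 2: note_off(79): free voice 0 | voices=[- - - -]
Op 3: note_on(60): voice 0 is free -> assigned | voices=[60 - - -]
Op 4: note_on(84): voice 1 is free -> assigned | voices=[60 84 - -]
Op 5: note_on(75): voice 2 is free -> assigned | voices=[60 84 75 -]
Op 6: note_off(75): free voice 2 | voices=[60 84 - -]
Op 7: note_on(69): voice 2 is free -> assigned | voices=[60 84 69 -]
Op 8: note_on(61): voice 3 is free -> assigned | voices=[60 84 69 61]
Op 9: note_on(76): all voices busy, STEAL voice 0 (pitch 60, oldest) -> assign | voices=[76 84 69 61]
Op 10: note_on(68): all voices busy, STEAL voice 1 (pitch 84, oldest) -> assign | voices=[76 68 69 61]

Answer: 8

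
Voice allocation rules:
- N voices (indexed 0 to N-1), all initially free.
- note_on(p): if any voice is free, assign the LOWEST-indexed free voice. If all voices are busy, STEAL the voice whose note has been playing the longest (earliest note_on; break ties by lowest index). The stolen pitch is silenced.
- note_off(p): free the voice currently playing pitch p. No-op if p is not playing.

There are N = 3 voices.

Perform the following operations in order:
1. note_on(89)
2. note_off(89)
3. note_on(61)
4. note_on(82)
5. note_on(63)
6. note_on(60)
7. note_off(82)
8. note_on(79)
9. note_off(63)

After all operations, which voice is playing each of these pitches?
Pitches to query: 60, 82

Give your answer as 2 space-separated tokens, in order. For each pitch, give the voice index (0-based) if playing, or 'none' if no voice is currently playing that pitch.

Op 1: note_on(89): voice 0 is free -> assigned | voices=[89 - -]
Op 2: note_off(89): free voice 0 | voices=[- - -]
Op 3: note_on(61): voice 0 is free -> assigned | voices=[61 - -]
Op 4: note_on(82): voice 1 is free -> assigned | voices=[61 82 -]
Op 5: note_on(63): voice 2 is free -> assigned | voices=[61 82 63]
Op 6: note_on(60): all voices busy, STEAL voice 0 (pitch 61, oldest) -> assign | voices=[60 82 63]
Op 7: note_off(82): free voice 1 | voices=[60 - 63]
Op 8: note_on(79): voice 1 is free -> assigned | voices=[60 79 63]
Op 9: note_off(63): free voice 2 | voices=[60 79 -]

Answer: 0 none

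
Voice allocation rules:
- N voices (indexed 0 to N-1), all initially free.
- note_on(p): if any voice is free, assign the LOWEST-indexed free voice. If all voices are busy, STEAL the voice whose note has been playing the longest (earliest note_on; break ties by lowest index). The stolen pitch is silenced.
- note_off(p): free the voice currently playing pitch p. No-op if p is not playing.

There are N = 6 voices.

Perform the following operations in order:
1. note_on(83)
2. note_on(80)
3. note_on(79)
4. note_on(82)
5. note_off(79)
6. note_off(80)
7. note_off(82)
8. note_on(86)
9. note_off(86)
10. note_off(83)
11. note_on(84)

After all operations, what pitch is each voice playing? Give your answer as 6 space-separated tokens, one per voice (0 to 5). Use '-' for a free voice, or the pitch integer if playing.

Answer: 84 - - - - -

Derivation:
Op 1: note_on(83): voice 0 is free -> assigned | voices=[83 - - - - -]
Op 2: note_on(80): voice 1 is free -> assigned | voices=[83 80 - - - -]
Op 3: note_on(79): voice 2 is free -> assigned | voices=[83 80 79 - - -]
Op 4: note_on(82): voice 3 is free -> assigned | voices=[83 80 79 82 - -]
Op 5: note_off(79): free voice 2 | voices=[83 80 - 82 - -]
Op 6: note_off(80): free voice 1 | voices=[83 - - 82 - -]
Op 7: note_off(82): free voice 3 | voices=[83 - - - - -]
Op 8: note_on(86): voice 1 is free -> assigned | voices=[83 86 - - - -]
Op 9: note_off(86): free voice 1 | voices=[83 - - - - -]
Op 10: note_off(83): free voice 0 | voices=[- - - - - -]
Op 11: note_on(84): voice 0 is free -> assigned | voices=[84 - - - - -]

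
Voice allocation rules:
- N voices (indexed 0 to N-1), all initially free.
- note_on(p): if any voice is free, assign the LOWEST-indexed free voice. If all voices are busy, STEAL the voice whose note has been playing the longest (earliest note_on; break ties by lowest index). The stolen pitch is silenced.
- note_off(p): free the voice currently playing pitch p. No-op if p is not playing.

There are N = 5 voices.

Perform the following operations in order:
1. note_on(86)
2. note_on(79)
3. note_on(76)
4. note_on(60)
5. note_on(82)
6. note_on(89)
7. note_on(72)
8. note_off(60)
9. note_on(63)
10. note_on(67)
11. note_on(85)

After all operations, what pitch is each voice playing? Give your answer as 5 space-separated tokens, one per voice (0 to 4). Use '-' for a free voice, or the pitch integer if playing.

Op 1: note_on(86): voice 0 is free -> assigned | voices=[86 - - - -]
Op 2: note_on(79): voice 1 is free -> assigned | voices=[86 79 - - -]
Op 3: note_on(76): voice 2 is free -> assigned | voices=[86 79 76 - -]
Op 4: note_on(60): voice 3 is free -> assigned | voices=[86 79 76 60 -]
Op 5: note_on(82): voice 4 is free -> assigned | voices=[86 79 76 60 82]
Op 6: note_on(89): all voices busy, STEAL voice 0 (pitch 86, oldest) -> assign | voices=[89 79 76 60 82]
Op 7: note_on(72): all voices busy, STEAL voice 1 (pitch 79, oldest) -> assign | voices=[89 72 76 60 82]
Op 8: note_off(60): free voice 3 | voices=[89 72 76 - 82]
Op 9: note_on(63): voice 3 is free -> assigned | voices=[89 72 76 63 82]
Op 10: note_on(67): all voices busy, STEAL voice 2 (pitch 76, oldest) -> assign | voices=[89 72 67 63 82]
Op 11: note_on(85): all voices busy, STEAL voice 4 (pitch 82, oldest) -> assign | voices=[89 72 67 63 85]

Answer: 89 72 67 63 85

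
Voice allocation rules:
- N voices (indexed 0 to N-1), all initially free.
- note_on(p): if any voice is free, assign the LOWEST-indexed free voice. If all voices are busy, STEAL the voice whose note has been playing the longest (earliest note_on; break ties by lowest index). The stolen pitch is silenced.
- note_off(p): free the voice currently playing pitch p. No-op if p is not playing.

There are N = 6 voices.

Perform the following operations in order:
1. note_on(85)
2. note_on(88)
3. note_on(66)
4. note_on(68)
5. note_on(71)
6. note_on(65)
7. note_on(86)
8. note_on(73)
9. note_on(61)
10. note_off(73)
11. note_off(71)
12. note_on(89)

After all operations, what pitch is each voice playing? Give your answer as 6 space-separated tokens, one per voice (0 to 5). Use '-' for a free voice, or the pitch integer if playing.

Answer: 86 89 61 68 - 65

Derivation:
Op 1: note_on(85): voice 0 is free -> assigned | voices=[85 - - - - -]
Op 2: note_on(88): voice 1 is free -> assigned | voices=[85 88 - - - -]
Op 3: note_on(66): voice 2 is free -> assigned | voices=[85 88 66 - - -]
Op 4: note_on(68): voice 3 is free -> assigned | voices=[85 88 66 68 - -]
Op 5: note_on(71): voice 4 is free -> assigned | voices=[85 88 66 68 71 -]
Op 6: note_on(65): voice 5 is free -> assigned | voices=[85 88 66 68 71 65]
Op 7: note_on(86): all voices busy, STEAL voice 0 (pitch 85, oldest) -> assign | voices=[86 88 66 68 71 65]
Op 8: note_on(73): all voices busy, STEAL voice 1 (pitch 88, oldest) -> assign | voices=[86 73 66 68 71 65]
Op 9: note_on(61): all voices busy, STEAL voice 2 (pitch 66, oldest) -> assign | voices=[86 73 61 68 71 65]
Op 10: note_off(73): free voice 1 | voices=[86 - 61 68 71 65]
Op 11: note_off(71): free voice 4 | voices=[86 - 61 68 - 65]
Op 12: note_on(89): voice 1 is free -> assigned | voices=[86 89 61 68 - 65]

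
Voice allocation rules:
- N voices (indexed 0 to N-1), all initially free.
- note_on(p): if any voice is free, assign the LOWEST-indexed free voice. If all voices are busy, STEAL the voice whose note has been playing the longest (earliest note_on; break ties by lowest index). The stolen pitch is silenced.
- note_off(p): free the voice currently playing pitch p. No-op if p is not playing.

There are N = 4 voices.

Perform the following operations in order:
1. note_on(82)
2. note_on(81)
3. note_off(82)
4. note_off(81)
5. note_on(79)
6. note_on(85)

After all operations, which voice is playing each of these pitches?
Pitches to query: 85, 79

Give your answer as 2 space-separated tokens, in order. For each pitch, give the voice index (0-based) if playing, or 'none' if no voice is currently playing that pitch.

Op 1: note_on(82): voice 0 is free -> assigned | voices=[82 - - -]
Op 2: note_on(81): voice 1 is free -> assigned | voices=[82 81 - -]
Op 3: note_off(82): free voice 0 | voices=[- 81 - -]
Op 4: note_off(81): free voice 1 | voices=[- - - -]
Op 5: note_on(79): voice 0 is free -> assigned | voices=[79 - - -]
Op 6: note_on(85): voice 1 is free -> assigned | voices=[79 85 - -]

Answer: 1 0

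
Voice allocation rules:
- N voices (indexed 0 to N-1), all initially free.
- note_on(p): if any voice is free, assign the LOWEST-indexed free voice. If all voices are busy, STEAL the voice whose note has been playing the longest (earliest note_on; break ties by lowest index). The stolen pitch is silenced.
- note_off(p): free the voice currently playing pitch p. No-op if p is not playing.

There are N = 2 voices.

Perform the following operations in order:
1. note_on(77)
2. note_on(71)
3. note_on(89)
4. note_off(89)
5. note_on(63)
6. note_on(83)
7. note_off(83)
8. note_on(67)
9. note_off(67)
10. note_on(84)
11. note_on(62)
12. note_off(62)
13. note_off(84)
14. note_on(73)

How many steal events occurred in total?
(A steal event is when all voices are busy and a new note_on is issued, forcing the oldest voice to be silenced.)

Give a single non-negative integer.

Op 1: note_on(77): voice 0 is free -> assigned | voices=[77 -]
Op 2: note_on(71): voice 1 is free -> assigned | voices=[77 71]
Op 3: note_on(89): all voices busy, STEAL voice 0 (pitch 77, oldest) -> assign | voices=[89 71]
Op 4: note_off(89): free voice 0 | voices=[- 71]
Op 5: note_on(63): voice 0 is free -> assigned | voices=[63 71]
Op 6: note_on(83): all voices busy, STEAL voice 1 (pitch 71, oldest) -> assign | voices=[63 83]
Op 7: note_off(83): free voice 1 | voices=[63 -]
Op 8: note_on(67): voice 1 is free -> assigned | voices=[63 67]
Op 9: note_off(67): free voice 1 | voices=[63 -]
Op 10: note_on(84): voice 1 is free -> assigned | voices=[63 84]
Op 11: note_on(62): all voices busy, STEAL voice 0 (pitch 63, oldest) -> assign | voices=[62 84]
Op 12: note_off(62): free voice 0 | voices=[- 84]
Op 13: note_off(84): free voice 1 | voices=[- -]
Op 14: note_on(73): voice 0 is free -> assigned | voices=[73 -]

Answer: 3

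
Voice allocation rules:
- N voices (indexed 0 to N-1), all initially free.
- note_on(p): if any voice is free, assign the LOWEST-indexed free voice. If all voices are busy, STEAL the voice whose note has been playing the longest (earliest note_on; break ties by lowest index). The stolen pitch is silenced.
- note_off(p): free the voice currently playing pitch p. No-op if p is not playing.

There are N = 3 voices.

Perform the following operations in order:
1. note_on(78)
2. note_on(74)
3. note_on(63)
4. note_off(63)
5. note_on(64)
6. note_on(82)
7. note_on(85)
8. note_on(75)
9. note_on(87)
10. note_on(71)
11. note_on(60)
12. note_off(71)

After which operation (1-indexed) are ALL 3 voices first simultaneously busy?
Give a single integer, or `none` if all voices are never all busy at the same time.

Answer: 3

Derivation:
Op 1: note_on(78): voice 0 is free -> assigned | voices=[78 - -]
Op 2: note_on(74): voice 1 is free -> assigned | voices=[78 74 -]
Op 3: note_on(63): voice 2 is free -> assigned | voices=[78 74 63]
Op 4: note_off(63): free voice 2 | voices=[78 74 -]
Op 5: note_on(64): voice 2 is free -> assigned | voices=[78 74 64]
Op 6: note_on(82): all voices busy, STEAL voice 0 (pitch 78, oldest) -> assign | voices=[82 74 64]
Op 7: note_on(85): all voices busy, STEAL voice 1 (pitch 74, oldest) -> assign | voices=[82 85 64]
Op 8: note_on(75): all voices busy, STEAL voice 2 (pitch 64, oldest) -> assign | voices=[82 85 75]
Op 9: note_on(87): all voices busy, STEAL voice 0 (pitch 82, oldest) -> assign | voices=[87 85 75]
Op 10: note_on(71): all voices busy, STEAL voice 1 (pitch 85, oldest) -> assign | voices=[87 71 75]
Op 11: note_on(60): all voices busy, STEAL voice 2 (pitch 75, oldest) -> assign | voices=[87 71 60]
Op 12: note_off(71): free voice 1 | voices=[87 - 60]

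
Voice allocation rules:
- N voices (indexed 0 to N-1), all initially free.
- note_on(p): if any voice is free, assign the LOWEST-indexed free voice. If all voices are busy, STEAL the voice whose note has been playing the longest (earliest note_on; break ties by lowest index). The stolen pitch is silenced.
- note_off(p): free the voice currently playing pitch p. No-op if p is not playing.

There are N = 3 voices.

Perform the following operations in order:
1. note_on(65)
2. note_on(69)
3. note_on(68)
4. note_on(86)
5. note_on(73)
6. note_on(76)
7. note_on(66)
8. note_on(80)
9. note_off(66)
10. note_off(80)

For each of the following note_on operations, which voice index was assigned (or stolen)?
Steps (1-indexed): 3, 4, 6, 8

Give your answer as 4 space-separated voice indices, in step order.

Op 1: note_on(65): voice 0 is free -> assigned | voices=[65 - -]
Op 2: note_on(69): voice 1 is free -> assigned | voices=[65 69 -]
Op 3: note_on(68): voice 2 is free -> assigned | voices=[65 69 68]
Op 4: note_on(86): all voices busy, STEAL voice 0 (pitch 65, oldest) -> assign | voices=[86 69 68]
Op 5: note_on(73): all voices busy, STEAL voice 1 (pitch 69, oldest) -> assign | voices=[86 73 68]
Op 6: note_on(76): all voices busy, STEAL voice 2 (pitch 68, oldest) -> assign | voices=[86 73 76]
Op 7: note_on(66): all voices busy, STEAL voice 0 (pitch 86, oldest) -> assign | voices=[66 73 76]
Op 8: note_on(80): all voices busy, STEAL voice 1 (pitch 73, oldest) -> assign | voices=[66 80 76]
Op 9: note_off(66): free voice 0 | voices=[- 80 76]
Op 10: note_off(80): free voice 1 | voices=[- - 76]

Answer: 2 0 2 1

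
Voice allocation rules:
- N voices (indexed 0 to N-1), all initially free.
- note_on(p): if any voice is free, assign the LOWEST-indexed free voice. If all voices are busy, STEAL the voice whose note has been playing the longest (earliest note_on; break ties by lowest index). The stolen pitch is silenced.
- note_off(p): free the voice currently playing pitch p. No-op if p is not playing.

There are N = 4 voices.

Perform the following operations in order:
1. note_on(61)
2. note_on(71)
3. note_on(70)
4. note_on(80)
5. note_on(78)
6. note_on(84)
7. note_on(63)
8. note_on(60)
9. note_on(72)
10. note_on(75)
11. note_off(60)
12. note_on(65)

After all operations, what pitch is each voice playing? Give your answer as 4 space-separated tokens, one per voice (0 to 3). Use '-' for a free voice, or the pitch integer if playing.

Op 1: note_on(61): voice 0 is free -> assigned | voices=[61 - - -]
Op 2: note_on(71): voice 1 is free -> assigned | voices=[61 71 - -]
Op 3: note_on(70): voice 2 is free -> assigned | voices=[61 71 70 -]
Op 4: note_on(80): voice 3 is free -> assigned | voices=[61 71 70 80]
Op 5: note_on(78): all voices busy, STEAL voice 0 (pitch 61, oldest) -> assign | voices=[78 71 70 80]
Op 6: note_on(84): all voices busy, STEAL voice 1 (pitch 71, oldest) -> assign | voices=[78 84 70 80]
Op 7: note_on(63): all voices busy, STEAL voice 2 (pitch 70, oldest) -> assign | voices=[78 84 63 80]
Op 8: note_on(60): all voices busy, STEAL voice 3 (pitch 80, oldest) -> assign | voices=[78 84 63 60]
Op 9: note_on(72): all voices busy, STEAL voice 0 (pitch 78, oldest) -> assign | voices=[72 84 63 60]
Op 10: note_on(75): all voices busy, STEAL voice 1 (pitch 84, oldest) -> assign | voices=[72 75 63 60]
Op 11: note_off(60): free voice 3 | voices=[72 75 63 -]
Op 12: note_on(65): voice 3 is free -> assigned | voices=[72 75 63 65]

Answer: 72 75 63 65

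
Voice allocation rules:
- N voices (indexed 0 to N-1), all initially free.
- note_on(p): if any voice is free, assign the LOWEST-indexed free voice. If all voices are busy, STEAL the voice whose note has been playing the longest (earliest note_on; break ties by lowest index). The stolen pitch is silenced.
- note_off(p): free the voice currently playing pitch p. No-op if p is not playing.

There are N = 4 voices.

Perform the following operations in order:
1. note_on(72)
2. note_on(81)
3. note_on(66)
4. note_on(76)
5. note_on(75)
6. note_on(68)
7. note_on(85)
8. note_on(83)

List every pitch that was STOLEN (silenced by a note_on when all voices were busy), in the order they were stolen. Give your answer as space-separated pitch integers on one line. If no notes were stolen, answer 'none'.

Op 1: note_on(72): voice 0 is free -> assigned | voices=[72 - - -]
Op 2: note_on(81): voice 1 is free -> assigned | voices=[72 81 - -]
Op 3: note_on(66): voice 2 is free -> assigned | voices=[72 81 66 -]
Op 4: note_on(76): voice 3 is free -> assigned | voices=[72 81 66 76]
Op 5: note_on(75): all voices busy, STEAL voice 0 (pitch 72, oldest) -> assign | voices=[75 81 66 76]
Op 6: note_on(68): all voices busy, STEAL voice 1 (pitch 81, oldest) -> assign | voices=[75 68 66 76]
Op 7: note_on(85): all voices busy, STEAL voice 2 (pitch 66, oldest) -> assign | voices=[75 68 85 76]
Op 8: note_on(83): all voices busy, STEAL voice 3 (pitch 76, oldest) -> assign | voices=[75 68 85 83]

Answer: 72 81 66 76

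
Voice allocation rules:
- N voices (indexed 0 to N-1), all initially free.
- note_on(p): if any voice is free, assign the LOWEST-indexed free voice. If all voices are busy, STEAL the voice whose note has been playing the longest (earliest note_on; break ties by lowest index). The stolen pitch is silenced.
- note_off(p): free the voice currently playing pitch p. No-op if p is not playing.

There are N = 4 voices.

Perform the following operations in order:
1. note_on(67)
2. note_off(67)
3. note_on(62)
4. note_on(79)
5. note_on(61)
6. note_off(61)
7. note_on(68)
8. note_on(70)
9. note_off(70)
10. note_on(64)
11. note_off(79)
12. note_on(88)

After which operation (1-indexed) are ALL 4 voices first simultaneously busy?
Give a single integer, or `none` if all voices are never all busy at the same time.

Answer: 8

Derivation:
Op 1: note_on(67): voice 0 is free -> assigned | voices=[67 - - -]
Op 2: note_off(67): free voice 0 | voices=[- - - -]
Op 3: note_on(62): voice 0 is free -> assigned | voices=[62 - - -]
Op 4: note_on(79): voice 1 is free -> assigned | voices=[62 79 - -]
Op 5: note_on(61): voice 2 is free -> assigned | voices=[62 79 61 -]
Op 6: note_off(61): free voice 2 | voices=[62 79 - -]
Op 7: note_on(68): voice 2 is free -> assigned | voices=[62 79 68 -]
Op 8: note_on(70): voice 3 is free -> assigned | voices=[62 79 68 70]
Op 9: note_off(70): free voice 3 | voices=[62 79 68 -]
Op 10: note_on(64): voice 3 is free -> assigned | voices=[62 79 68 64]
Op 11: note_off(79): free voice 1 | voices=[62 - 68 64]
Op 12: note_on(88): voice 1 is free -> assigned | voices=[62 88 68 64]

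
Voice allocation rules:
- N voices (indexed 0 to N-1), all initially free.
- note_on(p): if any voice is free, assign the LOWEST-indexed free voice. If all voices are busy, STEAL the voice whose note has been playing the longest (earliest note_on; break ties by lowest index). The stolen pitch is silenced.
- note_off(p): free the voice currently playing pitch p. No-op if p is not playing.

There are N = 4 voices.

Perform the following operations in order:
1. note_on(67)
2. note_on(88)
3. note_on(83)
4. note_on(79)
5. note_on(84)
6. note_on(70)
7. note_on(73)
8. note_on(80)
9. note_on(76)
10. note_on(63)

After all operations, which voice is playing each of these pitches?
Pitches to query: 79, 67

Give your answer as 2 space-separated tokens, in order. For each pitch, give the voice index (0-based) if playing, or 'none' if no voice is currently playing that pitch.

Answer: none none

Derivation:
Op 1: note_on(67): voice 0 is free -> assigned | voices=[67 - - -]
Op 2: note_on(88): voice 1 is free -> assigned | voices=[67 88 - -]
Op 3: note_on(83): voice 2 is free -> assigned | voices=[67 88 83 -]
Op 4: note_on(79): voice 3 is free -> assigned | voices=[67 88 83 79]
Op 5: note_on(84): all voices busy, STEAL voice 0 (pitch 67, oldest) -> assign | voices=[84 88 83 79]
Op 6: note_on(70): all voices busy, STEAL voice 1 (pitch 88, oldest) -> assign | voices=[84 70 83 79]
Op 7: note_on(73): all voices busy, STEAL voice 2 (pitch 83, oldest) -> assign | voices=[84 70 73 79]
Op 8: note_on(80): all voices busy, STEAL voice 3 (pitch 79, oldest) -> assign | voices=[84 70 73 80]
Op 9: note_on(76): all voices busy, STEAL voice 0 (pitch 84, oldest) -> assign | voices=[76 70 73 80]
Op 10: note_on(63): all voices busy, STEAL voice 1 (pitch 70, oldest) -> assign | voices=[76 63 73 80]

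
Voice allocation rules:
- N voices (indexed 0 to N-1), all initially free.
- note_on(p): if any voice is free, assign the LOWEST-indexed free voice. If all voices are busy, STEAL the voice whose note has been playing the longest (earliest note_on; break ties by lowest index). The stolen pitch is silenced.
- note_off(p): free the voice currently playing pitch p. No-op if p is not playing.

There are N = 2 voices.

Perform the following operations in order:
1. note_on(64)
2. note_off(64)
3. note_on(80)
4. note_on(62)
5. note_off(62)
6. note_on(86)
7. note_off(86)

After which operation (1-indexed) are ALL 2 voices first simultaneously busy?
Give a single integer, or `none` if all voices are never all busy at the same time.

Op 1: note_on(64): voice 0 is free -> assigned | voices=[64 -]
Op 2: note_off(64): free voice 0 | voices=[- -]
Op 3: note_on(80): voice 0 is free -> assigned | voices=[80 -]
Op 4: note_on(62): voice 1 is free -> assigned | voices=[80 62]
Op 5: note_off(62): free voice 1 | voices=[80 -]
Op 6: note_on(86): voice 1 is free -> assigned | voices=[80 86]
Op 7: note_off(86): free voice 1 | voices=[80 -]

Answer: 4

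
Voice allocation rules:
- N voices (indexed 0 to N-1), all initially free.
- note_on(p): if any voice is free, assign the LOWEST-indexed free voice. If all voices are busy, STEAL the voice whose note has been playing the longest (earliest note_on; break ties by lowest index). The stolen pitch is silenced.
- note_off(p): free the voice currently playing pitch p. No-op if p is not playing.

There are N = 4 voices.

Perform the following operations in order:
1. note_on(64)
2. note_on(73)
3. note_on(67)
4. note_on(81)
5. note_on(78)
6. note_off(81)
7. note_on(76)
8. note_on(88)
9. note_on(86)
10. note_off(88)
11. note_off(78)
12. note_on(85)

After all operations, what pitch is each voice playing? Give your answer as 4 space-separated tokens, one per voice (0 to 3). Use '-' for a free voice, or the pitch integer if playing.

Answer: 85 - 86 76

Derivation:
Op 1: note_on(64): voice 0 is free -> assigned | voices=[64 - - -]
Op 2: note_on(73): voice 1 is free -> assigned | voices=[64 73 - -]
Op 3: note_on(67): voice 2 is free -> assigned | voices=[64 73 67 -]
Op 4: note_on(81): voice 3 is free -> assigned | voices=[64 73 67 81]
Op 5: note_on(78): all voices busy, STEAL voice 0 (pitch 64, oldest) -> assign | voices=[78 73 67 81]
Op 6: note_off(81): free voice 3 | voices=[78 73 67 -]
Op 7: note_on(76): voice 3 is free -> assigned | voices=[78 73 67 76]
Op 8: note_on(88): all voices busy, STEAL voice 1 (pitch 73, oldest) -> assign | voices=[78 88 67 76]
Op 9: note_on(86): all voices busy, STEAL voice 2 (pitch 67, oldest) -> assign | voices=[78 88 86 76]
Op 10: note_off(88): free voice 1 | voices=[78 - 86 76]
Op 11: note_off(78): free voice 0 | voices=[- - 86 76]
Op 12: note_on(85): voice 0 is free -> assigned | voices=[85 - 86 76]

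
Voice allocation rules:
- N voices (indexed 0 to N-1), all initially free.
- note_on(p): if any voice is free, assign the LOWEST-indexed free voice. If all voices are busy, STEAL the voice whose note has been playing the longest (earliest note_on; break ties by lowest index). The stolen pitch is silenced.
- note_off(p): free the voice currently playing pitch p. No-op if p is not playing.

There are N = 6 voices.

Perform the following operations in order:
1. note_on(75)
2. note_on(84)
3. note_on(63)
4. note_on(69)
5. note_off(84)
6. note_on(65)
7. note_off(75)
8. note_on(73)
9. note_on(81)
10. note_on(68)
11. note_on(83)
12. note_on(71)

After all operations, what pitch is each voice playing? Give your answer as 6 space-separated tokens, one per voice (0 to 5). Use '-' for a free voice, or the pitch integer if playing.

Answer: 73 65 83 71 81 68

Derivation:
Op 1: note_on(75): voice 0 is free -> assigned | voices=[75 - - - - -]
Op 2: note_on(84): voice 1 is free -> assigned | voices=[75 84 - - - -]
Op 3: note_on(63): voice 2 is free -> assigned | voices=[75 84 63 - - -]
Op 4: note_on(69): voice 3 is free -> assigned | voices=[75 84 63 69 - -]
Op 5: note_off(84): free voice 1 | voices=[75 - 63 69 - -]
Op 6: note_on(65): voice 1 is free -> assigned | voices=[75 65 63 69 - -]
Op 7: note_off(75): free voice 0 | voices=[- 65 63 69 - -]
Op 8: note_on(73): voice 0 is free -> assigned | voices=[73 65 63 69 - -]
Op 9: note_on(81): voice 4 is free -> assigned | voices=[73 65 63 69 81 -]
Op 10: note_on(68): voice 5 is free -> assigned | voices=[73 65 63 69 81 68]
Op 11: note_on(83): all voices busy, STEAL voice 2 (pitch 63, oldest) -> assign | voices=[73 65 83 69 81 68]
Op 12: note_on(71): all voices busy, STEAL voice 3 (pitch 69, oldest) -> assign | voices=[73 65 83 71 81 68]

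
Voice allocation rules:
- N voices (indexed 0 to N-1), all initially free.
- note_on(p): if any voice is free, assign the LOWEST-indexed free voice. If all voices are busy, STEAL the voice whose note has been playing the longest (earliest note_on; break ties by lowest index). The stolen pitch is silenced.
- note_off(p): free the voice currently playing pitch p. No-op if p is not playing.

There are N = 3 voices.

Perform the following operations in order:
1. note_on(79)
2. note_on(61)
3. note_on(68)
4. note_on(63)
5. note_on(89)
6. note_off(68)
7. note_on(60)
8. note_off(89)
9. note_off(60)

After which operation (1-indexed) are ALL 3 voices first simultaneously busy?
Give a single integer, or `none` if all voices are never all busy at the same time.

Answer: 3

Derivation:
Op 1: note_on(79): voice 0 is free -> assigned | voices=[79 - -]
Op 2: note_on(61): voice 1 is free -> assigned | voices=[79 61 -]
Op 3: note_on(68): voice 2 is free -> assigned | voices=[79 61 68]
Op 4: note_on(63): all voices busy, STEAL voice 0 (pitch 79, oldest) -> assign | voices=[63 61 68]
Op 5: note_on(89): all voices busy, STEAL voice 1 (pitch 61, oldest) -> assign | voices=[63 89 68]
Op 6: note_off(68): free voice 2 | voices=[63 89 -]
Op 7: note_on(60): voice 2 is free -> assigned | voices=[63 89 60]
Op 8: note_off(89): free voice 1 | voices=[63 - 60]
Op 9: note_off(60): free voice 2 | voices=[63 - -]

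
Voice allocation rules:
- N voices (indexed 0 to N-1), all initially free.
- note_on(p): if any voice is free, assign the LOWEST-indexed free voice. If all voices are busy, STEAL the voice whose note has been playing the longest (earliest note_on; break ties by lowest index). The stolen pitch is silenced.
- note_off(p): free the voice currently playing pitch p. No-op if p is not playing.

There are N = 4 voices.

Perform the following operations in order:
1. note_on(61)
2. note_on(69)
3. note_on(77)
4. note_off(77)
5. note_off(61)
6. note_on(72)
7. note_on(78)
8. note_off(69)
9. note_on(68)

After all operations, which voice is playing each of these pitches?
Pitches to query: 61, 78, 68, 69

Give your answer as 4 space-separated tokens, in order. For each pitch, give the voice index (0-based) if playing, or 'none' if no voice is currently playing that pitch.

Answer: none 2 1 none

Derivation:
Op 1: note_on(61): voice 0 is free -> assigned | voices=[61 - - -]
Op 2: note_on(69): voice 1 is free -> assigned | voices=[61 69 - -]
Op 3: note_on(77): voice 2 is free -> assigned | voices=[61 69 77 -]
Op 4: note_off(77): free voice 2 | voices=[61 69 - -]
Op 5: note_off(61): free voice 0 | voices=[- 69 - -]
Op 6: note_on(72): voice 0 is free -> assigned | voices=[72 69 - -]
Op 7: note_on(78): voice 2 is free -> assigned | voices=[72 69 78 -]
Op 8: note_off(69): free voice 1 | voices=[72 - 78 -]
Op 9: note_on(68): voice 1 is free -> assigned | voices=[72 68 78 -]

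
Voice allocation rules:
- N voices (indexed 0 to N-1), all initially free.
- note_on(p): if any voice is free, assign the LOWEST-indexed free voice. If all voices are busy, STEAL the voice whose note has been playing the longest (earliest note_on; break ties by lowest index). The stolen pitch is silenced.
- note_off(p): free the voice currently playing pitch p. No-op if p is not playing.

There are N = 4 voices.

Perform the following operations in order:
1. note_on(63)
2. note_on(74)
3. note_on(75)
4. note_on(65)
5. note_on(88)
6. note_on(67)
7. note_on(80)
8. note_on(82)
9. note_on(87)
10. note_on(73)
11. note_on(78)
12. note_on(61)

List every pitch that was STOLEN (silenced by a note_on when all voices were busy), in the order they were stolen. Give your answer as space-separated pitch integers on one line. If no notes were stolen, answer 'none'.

Answer: 63 74 75 65 88 67 80 82

Derivation:
Op 1: note_on(63): voice 0 is free -> assigned | voices=[63 - - -]
Op 2: note_on(74): voice 1 is free -> assigned | voices=[63 74 - -]
Op 3: note_on(75): voice 2 is free -> assigned | voices=[63 74 75 -]
Op 4: note_on(65): voice 3 is free -> assigned | voices=[63 74 75 65]
Op 5: note_on(88): all voices busy, STEAL voice 0 (pitch 63, oldest) -> assign | voices=[88 74 75 65]
Op 6: note_on(67): all voices busy, STEAL voice 1 (pitch 74, oldest) -> assign | voices=[88 67 75 65]
Op 7: note_on(80): all voices busy, STEAL voice 2 (pitch 75, oldest) -> assign | voices=[88 67 80 65]
Op 8: note_on(82): all voices busy, STEAL voice 3 (pitch 65, oldest) -> assign | voices=[88 67 80 82]
Op 9: note_on(87): all voices busy, STEAL voice 0 (pitch 88, oldest) -> assign | voices=[87 67 80 82]
Op 10: note_on(73): all voices busy, STEAL voice 1 (pitch 67, oldest) -> assign | voices=[87 73 80 82]
Op 11: note_on(78): all voices busy, STEAL voice 2 (pitch 80, oldest) -> assign | voices=[87 73 78 82]
Op 12: note_on(61): all voices busy, STEAL voice 3 (pitch 82, oldest) -> assign | voices=[87 73 78 61]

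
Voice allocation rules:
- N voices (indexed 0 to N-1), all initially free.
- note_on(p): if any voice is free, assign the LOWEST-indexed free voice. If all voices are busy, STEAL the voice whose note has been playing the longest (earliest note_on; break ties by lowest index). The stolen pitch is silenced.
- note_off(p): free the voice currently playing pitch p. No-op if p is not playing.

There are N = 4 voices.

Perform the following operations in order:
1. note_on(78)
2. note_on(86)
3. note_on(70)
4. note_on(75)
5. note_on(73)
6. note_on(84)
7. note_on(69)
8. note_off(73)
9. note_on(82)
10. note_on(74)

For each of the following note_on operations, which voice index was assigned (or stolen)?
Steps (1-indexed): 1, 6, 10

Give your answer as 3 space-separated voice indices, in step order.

Answer: 0 1 3

Derivation:
Op 1: note_on(78): voice 0 is free -> assigned | voices=[78 - - -]
Op 2: note_on(86): voice 1 is free -> assigned | voices=[78 86 - -]
Op 3: note_on(70): voice 2 is free -> assigned | voices=[78 86 70 -]
Op 4: note_on(75): voice 3 is free -> assigned | voices=[78 86 70 75]
Op 5: note_on(73): all voices busy, STEAL voice 0 (pitch 78, oldest) -> assign | voices=[73 86 70 75]
Op 6: note_on(84): all voices busy, STEAL voice 1 (pitch 86, oldest) -> assign | voices=[73 84 70 75]
Op 7: note_on(69): all voices busy, STEAL voice 2 (pitch 70, oldest) -> assign | voices=[73 84 69 75]
Op 8: note_off(73): free voice 0 | voices=[- 84 69 75]
Op 9: note_on(82): voice 0 is free -> assigned | voices=[82 84 69 75]
Op 10: note_on(74): all voices busy, STEAL voice 3 (pitch 75, oldest) -> assign | voices=[82 84 69 74]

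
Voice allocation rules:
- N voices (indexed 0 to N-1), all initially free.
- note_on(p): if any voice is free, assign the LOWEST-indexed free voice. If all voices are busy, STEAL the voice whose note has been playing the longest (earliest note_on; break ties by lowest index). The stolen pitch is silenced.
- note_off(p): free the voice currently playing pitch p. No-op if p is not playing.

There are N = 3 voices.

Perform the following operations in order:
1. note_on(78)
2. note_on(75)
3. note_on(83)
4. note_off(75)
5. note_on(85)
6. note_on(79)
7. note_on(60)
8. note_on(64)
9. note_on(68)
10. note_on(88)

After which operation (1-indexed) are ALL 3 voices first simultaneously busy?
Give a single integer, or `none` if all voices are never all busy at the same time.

Answer: 3

Derivation:
Op 1: note_on(78): voice 0 is free -> assigned | voices=[78 - -]
Op 2: note_on(75): voice 1 is free -> assigned | voices=[78 75 -]
Op 3: note_on(83): voice 2 is free -> assigned | voices=[78 75 83]
Op 4: note_off(75): free voice 1 | voices=[78 - 83]
Op 5: note_on(85): voice 1 is free -> assigned | voices=[78 85 83]
Op 6: note_on(79): all voices busy, STEAL voice 0 (pitch 78, oldest) -> assign | voices=[79 85 83]
Op 7: note_on(60): all voices busy, STEAL voice 2 (pitch 83, oldest) -> assign | voices=[79 85 60]
Op 8: note_on(64): all voices busy, STEAL voice 1 (pitch 85, oldest) -> assign | voices=[79 64 60]
Op 9: note_on(68): all voices busy, STEAL voice 0 (pitch 79, oldest) -> assign | voices=[68 64 60]
Op 10: note_on(88): all voices busy, STEAL voice 2 (pitch 60, oldest) -> assign | voices=[68 64 88]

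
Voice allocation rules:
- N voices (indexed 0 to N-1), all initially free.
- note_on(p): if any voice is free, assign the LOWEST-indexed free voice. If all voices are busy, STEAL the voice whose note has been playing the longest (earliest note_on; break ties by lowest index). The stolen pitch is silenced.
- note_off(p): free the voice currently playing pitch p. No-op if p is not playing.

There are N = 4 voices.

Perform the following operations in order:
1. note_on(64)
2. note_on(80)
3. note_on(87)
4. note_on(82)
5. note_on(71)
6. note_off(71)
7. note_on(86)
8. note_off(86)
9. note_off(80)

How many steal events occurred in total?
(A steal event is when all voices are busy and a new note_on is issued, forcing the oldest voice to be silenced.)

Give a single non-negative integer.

Op 1: note_on(64): voice 0 is free -> assigned | voices=[64 - - -]
Op 2: note_on(80): voice 1 is free -> assigned | voices=[64 80 - -]
Op 3: note_on(87): voice 2 is free -> assigned | voices=[64 80 87 -]
Op 4: note_on(82): voice 3 is free -> assigned | voices=[64 80 87 82]
Op 5: note_on(71): all voices busy, STEAL voice 0 (pitch 64, oldest) -> assign | voices=[71 80 87 82]
Op 6: note_off(71): free voice 0 | voices=[- 80 87 82]
Op 7: note_on(86): voice 0 is free -> assigned | voices=[86 80 87 82]
Op 8: note_off(86): free voice 0 | voices=[- 80 87 82]
Op 9: note_off(80): free voice 1 | voices=[- - 87 82]

Answer: 1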